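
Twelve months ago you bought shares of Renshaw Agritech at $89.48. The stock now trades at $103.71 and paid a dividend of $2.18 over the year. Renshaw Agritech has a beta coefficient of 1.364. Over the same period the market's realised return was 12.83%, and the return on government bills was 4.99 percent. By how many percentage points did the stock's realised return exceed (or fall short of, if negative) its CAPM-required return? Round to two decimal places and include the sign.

+2.66%

Realised HPR = (P1 + D1 − P0) / P0 = (103.71 + 2.18 − 89.48) / 89.48 = 16.41 / 89.48 = 18.3393%
MRP = 12.83% − 4.99% = 7.84%
CAPM required = R_f + β·MRP = 4.99% + 1.364 × 7.84% = 15.68376%
α = realised − required = 18.3393% − 15.68376% = +2.66%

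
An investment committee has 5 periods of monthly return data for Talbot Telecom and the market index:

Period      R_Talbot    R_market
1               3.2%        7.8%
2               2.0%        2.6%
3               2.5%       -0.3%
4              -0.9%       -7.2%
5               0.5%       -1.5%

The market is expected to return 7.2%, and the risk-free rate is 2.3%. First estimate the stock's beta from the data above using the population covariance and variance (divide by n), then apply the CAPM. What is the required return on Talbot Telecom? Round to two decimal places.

Mean R_i = (3.2 + 2.0 + 2.5 − 0.9 + 0.5) / 5 = 1.4600%
Mean R_m = (7.8 + 2.6 − 0.3 − 7.2 − 1.5) / 5 = 0.2800%
Σ(R_i − R̄_i)(R_m − R̄_m) = 33.0960  ⇒  Cov = 33.0960 / 5 = 6.6192
Σ(R_m − R̄_m)² = 121.3880  ⇒  Var(R_m) = 121.3880 / 5 = 24.2776
β = Cov / Var(R_m) = 6.6192 / 24.2776 = 0.2726
MRP = 7.2% − 2.3% = 4.90%
E(R) = R_f + β × MRP = 2.3% + 0.2726 × 4.9% = 3.64%

3.64%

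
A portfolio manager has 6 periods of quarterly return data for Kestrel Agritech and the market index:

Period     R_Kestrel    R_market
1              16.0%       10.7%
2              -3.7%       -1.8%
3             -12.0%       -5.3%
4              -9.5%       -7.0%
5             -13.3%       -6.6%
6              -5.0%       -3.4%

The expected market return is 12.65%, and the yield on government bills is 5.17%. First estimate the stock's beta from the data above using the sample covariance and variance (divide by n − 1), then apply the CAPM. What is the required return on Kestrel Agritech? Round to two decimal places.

17.11%

Mean R_i = (16.0 − 3.7 − 12.0 − 9.5 − 13.3 − 5.0) / 6 = -4.5833%
Mean R_m = (10.7 − 1.8 − 5.3 − 7.0 − 6.6 − 3.4) / 6 = -2.2333%
Σ(R_i − R̄_i)(R_m − R̄_m) = 351.3233  ⇒  Cov = 351.3233 / 5 = 70.2647
Σ(R_m − R̄_m)² = 220.0133  ⇒  Var(R_m) = 220.0133 / 5 = 44.0027
β = Cov / Var(R_m) = 70.2647 / 44.0027 = 1.5968
MRP = 12.65% − 5.17% = 7.48%
E(R) = R_f + β × MRP = 5.17% + 1.5968 × 7.48% = 17.11%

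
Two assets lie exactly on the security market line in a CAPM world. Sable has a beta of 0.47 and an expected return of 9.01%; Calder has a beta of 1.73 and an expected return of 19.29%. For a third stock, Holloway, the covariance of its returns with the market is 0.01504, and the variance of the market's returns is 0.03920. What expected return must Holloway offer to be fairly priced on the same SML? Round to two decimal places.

MRP = (19.29% − 9.01%) / (1.73 − 0.47) = 8.1587%
R_f = 9.01% − 0.47 × 8.1587% = 5.1754%
β_Holloway = Cov / Var(R_m) = 0.01504 / 0.03920 = 0.3837
E(R_Holloway) = R_f + β × MRP = 5.1754% + 0.3837 × 8.1587% = 8.31%

8.31%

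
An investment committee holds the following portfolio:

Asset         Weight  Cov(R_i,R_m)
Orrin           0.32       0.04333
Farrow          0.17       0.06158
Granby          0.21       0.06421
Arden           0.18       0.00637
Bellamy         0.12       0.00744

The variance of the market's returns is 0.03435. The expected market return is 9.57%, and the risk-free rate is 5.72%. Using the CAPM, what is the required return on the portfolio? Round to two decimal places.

β_Orrin = 0.04333 / 0.03435 = 1.2614
β_Farrow = 0.06158 / 0.03435 = 1.7927
β_Granby = 0.06421 / 0.03435 = 1.8693
β_Arden = 0.00637 / 0.03435 = 0.1854
β_Bellamy = 0.00744 / 0.03435 = 0.2166
β_P = Σ w_i β_i = 0.32×1.2614 + 0.17×1.7927 + 0.21×1.8693 + 0.18×0.1854 + 0.12×0.2166 = 1.1603
MRP = 9.57% − 5.72% = 3.85%
E(R_P) = R_f + β_P × MRP = 5.72% + 1.1603 × 3.85% = 10.19%

10.19%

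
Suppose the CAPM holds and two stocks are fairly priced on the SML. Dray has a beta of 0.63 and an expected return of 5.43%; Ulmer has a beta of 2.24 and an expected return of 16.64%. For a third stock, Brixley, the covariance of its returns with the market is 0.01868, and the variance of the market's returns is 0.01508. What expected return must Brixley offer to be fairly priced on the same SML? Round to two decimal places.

9.67%

MRP = (16.64% − 5.43%) / (2.24 − 0.63) = 6.9627%
R_f = 5.43% − 0.63 × 6.9627% = 1.0435%
β_Brixley = Cov / Var(R_m) = 0.01868 / 0.01508 = 1.2387
E(R_Brixley) = R_f + β × MRP = 1.0435% + 1.2387 × 6.9627% = 9.67%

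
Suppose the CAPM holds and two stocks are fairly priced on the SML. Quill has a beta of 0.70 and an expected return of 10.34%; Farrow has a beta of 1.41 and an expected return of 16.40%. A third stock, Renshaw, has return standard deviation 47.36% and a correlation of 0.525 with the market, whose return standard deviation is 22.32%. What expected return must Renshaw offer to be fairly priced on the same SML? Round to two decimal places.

13.87%

MRP = (16.40% − 10.34%) / (1.41 − 0.70) = 8.5352%
R_f = 10.34% − 0.70 × 8.5352% = 4.3654%
β_Renshaw = ρ·σ_i/σ_m = 0.525 × 47.36 / 22.32 = 1.1140
E(R_Renshaw) = R_f + β × MRP = 4.3654% + 1.1140 × 8.5352% = 13.87%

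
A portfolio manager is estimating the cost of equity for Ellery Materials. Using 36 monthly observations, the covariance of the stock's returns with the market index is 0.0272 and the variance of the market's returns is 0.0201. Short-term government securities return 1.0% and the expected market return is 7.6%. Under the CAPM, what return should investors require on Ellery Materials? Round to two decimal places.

β = Cov(R_i, R_m) / Var(R_m) = 0.0272 / 0.0201 = 1.3532
MRP = 7.6% − 1.0% = 6.60%
E(R) = R_f + β × MRP = 1.0% + 1.3532 × 6.6% = 9.93%

9.93%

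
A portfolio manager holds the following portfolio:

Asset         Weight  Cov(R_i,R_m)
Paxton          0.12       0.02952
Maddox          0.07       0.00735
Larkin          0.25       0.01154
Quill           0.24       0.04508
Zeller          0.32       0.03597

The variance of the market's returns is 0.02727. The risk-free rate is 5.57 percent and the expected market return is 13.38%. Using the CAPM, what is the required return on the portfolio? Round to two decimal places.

β_Paxton = 0.02952 / 0.02727 = 1.0825
β_Maddox = 0.00735 / 0.02727 = 0.2695
β_Larkin = 0.01154 / 0.02727 = 0.4232
β_Quill = 0.04508 / 0.02727 = 1.6531
β_Zeller = 0.03597 / 0.02727 = 1.3190
β_P = Σ w_i β_i = 0.12×1.0825 + 0.07×0.2695 + 0.25×0.4232 + 0.24×1.6531 + 0.32×1.3190 = 1.0734
MRP = 13.38% − 5.57% = 7.81%
E(R_P) = R_f + β_P × MRP = 5.57% + 1.0734 × 7.81% = 13.95%

13.95%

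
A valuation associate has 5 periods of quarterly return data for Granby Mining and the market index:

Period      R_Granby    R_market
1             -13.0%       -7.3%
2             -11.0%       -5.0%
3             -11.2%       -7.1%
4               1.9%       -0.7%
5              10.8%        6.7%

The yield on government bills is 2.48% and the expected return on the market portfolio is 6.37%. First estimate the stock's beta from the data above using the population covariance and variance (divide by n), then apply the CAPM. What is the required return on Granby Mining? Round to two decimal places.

Mean R_i = (-13.0 − 11.0 − 11.2 + 1.9 + 10.8) / 5 = -4.5000%
Mean R_m = (-7.3 − 5.0 − 7.1 − 0.7 + 6.7) / 5 = -2.6800%
Σ(R_i − R̄_i)(R_m − R̄_m) = 240.1500  ⇒  Cov = 240.1500 / 5 = 48.0300
Σ(R_m − R̄_m)² = 138.1680  ⇒  Var(R_m) = 138.1680 / 5 = 27.6336
β = Cov / Var(R_m) = 48.0300 / 27.6336 = 1.7381
MRP = 6.37% − 2.48% = 3.89%
E(R) = R_f + β × MRP = 2.48% + 1.7381 × 3.89% = 9.24%

9.24%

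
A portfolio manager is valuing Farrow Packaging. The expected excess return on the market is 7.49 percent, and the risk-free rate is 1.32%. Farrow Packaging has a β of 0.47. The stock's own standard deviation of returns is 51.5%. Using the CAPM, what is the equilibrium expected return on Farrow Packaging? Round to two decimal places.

4.84%

E(R) = R_f + β × MRP = 1.32% + 0.47 × 7.49% = 4.84%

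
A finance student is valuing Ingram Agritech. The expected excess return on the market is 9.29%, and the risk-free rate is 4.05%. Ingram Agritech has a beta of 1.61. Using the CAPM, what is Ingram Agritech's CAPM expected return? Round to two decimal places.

E(R) = R_f + β × MRP = 4.05% + 1.61 × 9.29% = 19.01%

19.01%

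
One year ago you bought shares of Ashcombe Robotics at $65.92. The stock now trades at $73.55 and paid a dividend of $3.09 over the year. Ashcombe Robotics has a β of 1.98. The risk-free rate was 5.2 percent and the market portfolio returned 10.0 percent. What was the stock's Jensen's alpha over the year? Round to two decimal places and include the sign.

Realised HPR = (P1 + D1 − P0) / P0 = (73.55 + 3.09 − 65.92) / 65.92 = 10.72 / 65.92 = 16.2621%
MRP = 10.0% − 5.2% = 4.80%
CAPM required = R_f + β·MRP = 5.2% + 1.98 × 4.8% = 14.7040%
α = realised − required = 16.2621% − 14.7040% = +1.56%

+1.56%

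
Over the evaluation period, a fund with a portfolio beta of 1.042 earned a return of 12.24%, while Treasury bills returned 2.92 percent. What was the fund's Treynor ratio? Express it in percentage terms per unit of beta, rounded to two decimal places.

Treynor = (R_P − R_f) / β_P = (12.24% − 2.92%) / 1.0420 = 9.32% / 1.0420 = 8.94%

8.94%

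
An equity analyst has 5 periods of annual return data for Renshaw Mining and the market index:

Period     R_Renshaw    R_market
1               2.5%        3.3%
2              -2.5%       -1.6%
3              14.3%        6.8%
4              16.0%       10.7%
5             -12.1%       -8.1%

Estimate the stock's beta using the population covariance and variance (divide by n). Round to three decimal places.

Mean R_i = (2.5 − 2.5 + 14.3 + 16.0 − 12.1) / 5 = 3.6400%
Mean R_m = (3.3 − 1.6 + 6.8 + 10.7 − 8.1) / 5 = 2.2200%
Σ(R_i − R̄_i)(R_m − R̄_m) = 338.2960  ⇒  Cov = 338.2960 / 5 = 67.6592
Σ(R_m − R̄_m)² = 215.1480  ⇒  Var(R_m) = 215.1480 / 5 = 43.0296
β = Cov / Var(R_m) = 67.6592 / 43.0296 = 1.5724

1.572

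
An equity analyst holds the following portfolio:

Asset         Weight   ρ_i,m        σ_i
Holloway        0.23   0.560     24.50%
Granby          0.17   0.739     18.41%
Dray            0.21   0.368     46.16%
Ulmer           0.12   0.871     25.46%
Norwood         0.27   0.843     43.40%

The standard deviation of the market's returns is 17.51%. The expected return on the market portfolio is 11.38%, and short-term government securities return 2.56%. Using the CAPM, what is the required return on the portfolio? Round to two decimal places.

β_Holloway = 0.560 × 24.50% / 17.51% = 0.7836
β_Granby = 0.739 × 18.41% / 17.51% = 0.7770
β_Dray = 0.368 × 46.16% / 17.51% = 0.9701
β_Ulmer = 0.871 × 25.46% / 17.51% = 1.2665
β_Norwood = 0.843 × 43.40% / 17.51% = 2.0894
β_P = Σ w_i β_i = 0.23×0.7836 + 0.17×0.7770 + 0.21×0.9701 + 0.12×1.2665 + 0.27×2.0894 = 1.2322
MRP = 11.38% − 2.56% = 8.82%
E(R_P) = R_f + β_P × MRP = 2.56% + 1.2322 × 8.82% = 13.43%

13.43%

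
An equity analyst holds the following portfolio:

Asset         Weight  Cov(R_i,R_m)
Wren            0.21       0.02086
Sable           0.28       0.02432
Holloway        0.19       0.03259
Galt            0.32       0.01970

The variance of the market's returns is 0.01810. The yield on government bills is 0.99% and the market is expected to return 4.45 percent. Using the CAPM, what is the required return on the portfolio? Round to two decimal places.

β_Wren = 0.02086 / 0.01810 = 1.1525
β_Sable = 0.02432 / 0.01810 = 1.3436
β_Holloway = 0.03259 / 0.01810 = 1.8006
β_Galt = 0.01970 / 0.01810 = 1.0884
β_P = Σ w_i β_i = 0.21×1.1525 + 0.28×1.3436 + 0.19×1.8006 + 0.32×1.0884 = 1.3086
MRP = 4.45% − 0.99% = 3.46%
E(R_P) = R_f + β_P × MRP = 0.99% + 1.3086 × 3.46% = 5.52%

5.52%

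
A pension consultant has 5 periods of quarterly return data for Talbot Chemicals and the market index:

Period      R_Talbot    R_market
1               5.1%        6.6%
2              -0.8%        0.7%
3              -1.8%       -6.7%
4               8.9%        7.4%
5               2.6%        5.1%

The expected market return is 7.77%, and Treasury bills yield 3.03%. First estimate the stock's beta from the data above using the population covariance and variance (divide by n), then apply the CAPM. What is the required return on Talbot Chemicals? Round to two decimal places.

Mean R_i = (5.1 − 0.8 − 1.8 + 8.9 + 2.6) / 5 = 2.8000%
Mean R_m = (6.6 + 0.7 − 6.7 + 7.4 + 5.1) / 5 = 2.6200%
Σ(R_i − R̄_i)(R_m − R̄_m) = 87.6000  ⇒  Cov = 87.6000 / 5 = 17.5200
Σ(R_m − R̄_m)² = 135.3880  ⇒  Var(R_m) = 135.3880 / 5 = 27.0776
β = Cov / Var(R_m) = 17.5200 / 27.0776 = 0.6470
MRP = 7.77% − 3.03% = 4.74%
E(R) = R_f + β × MRP = 3.03% + 0.6470 × 4.74% = 6.10%

6.10%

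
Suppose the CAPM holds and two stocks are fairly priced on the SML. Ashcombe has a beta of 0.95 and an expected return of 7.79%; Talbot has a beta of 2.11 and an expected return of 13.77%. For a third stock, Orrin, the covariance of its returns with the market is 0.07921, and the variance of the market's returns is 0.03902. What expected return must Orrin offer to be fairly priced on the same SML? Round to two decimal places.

13.36%

MRP = (13.77% − 7.79%) / (2.11 − 0.95) = 5.1552%
R_f = 7.79% − 0.95 × 5.1552% = 2.8926%
β_Orrin = Cov / Var(R_m) = 0.07921 / 0.03902 = 2.0300
E(R_Orrin) = R_f + β × MRP = 2.8926% + 2.0300 × 5.1552% = 13.36%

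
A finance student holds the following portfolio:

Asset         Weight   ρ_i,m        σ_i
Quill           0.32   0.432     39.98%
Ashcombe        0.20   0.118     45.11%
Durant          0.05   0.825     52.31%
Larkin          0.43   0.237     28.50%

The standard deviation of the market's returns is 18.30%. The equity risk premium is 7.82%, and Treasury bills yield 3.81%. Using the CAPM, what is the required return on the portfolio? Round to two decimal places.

β_Quill = 0.432 × 39.98% / 18.30% = 0.9438
β_Ashcombe = 0.118 × 45.11% / 18.30% = 0.2909
β_Durant = 0.825 × 52.31% / 18.30% = 2.3582
β_Larkin = 0.237 × 28.50% / 18.30% = 0.3691
β_P = Σ w_i β_i = 0.32×0.9438 + 0.20×0.2909 + 0.05×2.3582 + 0.43×0.3691 = 0.6368
E(R_P) = R_f + β_P × MRP = 3.81% + 0.6368 × 7.82% = 8.79%

8.79%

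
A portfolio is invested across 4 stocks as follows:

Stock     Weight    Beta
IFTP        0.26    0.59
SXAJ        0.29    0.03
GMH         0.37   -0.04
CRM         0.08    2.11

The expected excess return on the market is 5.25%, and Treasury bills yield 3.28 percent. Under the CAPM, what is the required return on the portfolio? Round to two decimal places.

β_P = Σ w_i β_i = 0.26×0.59 + 0.29×0.03 + 0.37×-0.04 + 0.08×2.11 = 0.3161
E(R_P) = R_f + β_P × MRP = 3.28% + 0.3161 × 5.25% = 4.94%

4.94%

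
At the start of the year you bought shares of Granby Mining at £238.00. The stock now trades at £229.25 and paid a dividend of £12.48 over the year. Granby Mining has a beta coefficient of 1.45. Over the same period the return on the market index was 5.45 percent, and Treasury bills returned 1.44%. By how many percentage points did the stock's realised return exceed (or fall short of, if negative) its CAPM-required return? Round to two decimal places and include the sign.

-5.69%

Realised HPR = (P1 + D1 − P0) / P0 = (229.25 + 12.48 − 238.00) / 238.00 = 3.73 / 238.00 = 1.5672%
MRP = 5.45% − 1.44% = 4.01%
CAPM required = R_f + β·MRP = 1.44% + 1.45 × 4.01% = 7.2545%
α = realised − required = 1.5672% − 7.2545% = -5.69%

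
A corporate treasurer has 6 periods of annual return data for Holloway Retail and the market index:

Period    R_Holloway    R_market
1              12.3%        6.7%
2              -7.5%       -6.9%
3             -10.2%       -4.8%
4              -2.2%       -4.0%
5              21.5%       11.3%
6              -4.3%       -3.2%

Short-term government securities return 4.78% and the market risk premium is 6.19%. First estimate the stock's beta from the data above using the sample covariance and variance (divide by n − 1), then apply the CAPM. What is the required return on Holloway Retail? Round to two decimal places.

15.12%

Mean R_i = (12.3 − 7.5 − 10.2 − 2.2 + 21.5 − 4.3) / 6 = 1.6000%
Mean R_m = (6.7 − 6.9 − 4.8 − 4.0 + 11.3 − 3.2) / 6 = -0.1500%
Σ(R_i − R̄_i)(R_m − R̄_m) = 450.0700  ⇒  Cov = 450.0700 / 5 = 90.0140
Σ(R_m − R̄_m)² = 269.3350  ⇒  Var(R_m) = 269.3350 / 5 = 53.8670
β = Cov / Var(R_m) = 90.0140 / 53.8670 = 1.6710
E(R) = R_f + β × MRP = 4.78% + 1.6710 × 6.19% = 15.12%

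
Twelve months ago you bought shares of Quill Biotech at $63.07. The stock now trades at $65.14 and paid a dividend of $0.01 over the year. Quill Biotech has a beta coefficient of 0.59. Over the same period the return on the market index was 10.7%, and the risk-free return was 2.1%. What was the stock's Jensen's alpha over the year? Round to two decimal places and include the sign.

Realised HPR = (P1 + D1 − P0) / P0 = (65.14 + 0.01 − 63.07) / 63.07 = 2.08 / 63.07 = 3.2979%
MRP = 10.7% − 2.1% = 8.60%
CAPM required = R_f + β·MRP = 2.1% + 0.59 × 8.6% = 7.1740%
α = realised − required = 3.2979% − 7.1740% = -3.88%

-3.88%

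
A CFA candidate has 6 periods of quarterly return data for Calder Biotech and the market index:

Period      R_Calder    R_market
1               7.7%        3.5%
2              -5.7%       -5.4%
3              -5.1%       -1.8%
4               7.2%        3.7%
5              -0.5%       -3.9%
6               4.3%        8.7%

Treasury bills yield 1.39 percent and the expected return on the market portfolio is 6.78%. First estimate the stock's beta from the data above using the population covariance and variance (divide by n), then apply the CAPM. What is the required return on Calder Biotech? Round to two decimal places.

6.08%

Mean R_i = (7.7 − 5.7 − 5.1 + 7.2 − 0.5 + 4.3) / 6 = 1.3167%
Mean R_m = (3.5 − 5.4 − 1.8 + 3.7 − 3.9 + 8.7) / 6 = 0.8000%
Σ(R_i − R̄_i)(R_m − R̄_m) = 126.5900  ⇒  Cov = 126.5900 / 6 = 21.0983
Σ(R_m − R̄_m)² = 145.4000  ⇒  Var(R_m) = 145.4000 / 6 = 24.2333
β = Cov / Var(R_m) = 21.0983 / 24.2333 = 0.8706
MRP = 6.78% − 1.39% = 5.39%
E(R) = R_f + β × MRP = 1.39% + 0.8706 × 5.39% = 6.08%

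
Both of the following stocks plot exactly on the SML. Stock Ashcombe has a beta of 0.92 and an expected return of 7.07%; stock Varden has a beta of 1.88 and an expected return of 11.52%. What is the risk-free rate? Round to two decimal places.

2.81%

Both satisfy E(R) = R_f + β·MRP, so the slope of the SML is
MRP = (11.52% − 7.07%) / (1.88 − 0.92) = 4.45% / 0.96 = 4.6354%
R_f = E(R_Ashcombe) − β_Ashcombe·MRP = 7.07% − 0.92 × 4.6354% = 2.8054%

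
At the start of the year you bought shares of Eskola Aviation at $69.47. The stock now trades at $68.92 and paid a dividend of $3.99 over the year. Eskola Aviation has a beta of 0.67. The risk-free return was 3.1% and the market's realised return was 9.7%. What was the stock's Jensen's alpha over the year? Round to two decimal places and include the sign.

-2.57%

Realised HPR = (P1 + D1 − P0) / P0 = (68.92 + 3.99 − 69.47) / 69.47 = 3.44 / 69.47 = 4.9518%
MRP = 9.7% − 3.1% = 6.60%
CAPM required = R_f + β·MRP = 3.1% + 0.67 × 6.6% = 7.5220%
α = realised − required = 4.9518% − 7.5220% = -2.57%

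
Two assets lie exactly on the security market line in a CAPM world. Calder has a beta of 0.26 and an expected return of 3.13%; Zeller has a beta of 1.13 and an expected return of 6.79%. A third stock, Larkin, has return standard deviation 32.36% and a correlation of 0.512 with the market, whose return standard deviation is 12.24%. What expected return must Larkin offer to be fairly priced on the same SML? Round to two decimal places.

7.73%

MRP = (6.79% − 3.13%) / (1.13 − 0.26) = 4.2069%
R_f = 3.13% − 0.26 × 4.2069% = 2.0362%
β_Larkin = ρ·σ_i/σ_m = 0.512 × 32.36 / 12.24 = 1.3536
E(R_Larkin) = R_f + β × MRP = 2.0362% + 1.3536 × 4.2069% = 7.73%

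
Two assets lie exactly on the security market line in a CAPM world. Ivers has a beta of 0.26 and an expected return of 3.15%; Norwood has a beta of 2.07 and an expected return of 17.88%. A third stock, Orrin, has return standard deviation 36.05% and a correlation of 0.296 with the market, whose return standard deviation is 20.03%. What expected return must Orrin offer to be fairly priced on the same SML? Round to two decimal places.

5.37%

MRP = (17.88% − 3.15%) / (2.07 − 0.26) = 8.1381%
R_f = 3.15% − 0.26 × 8.1381% = 1.0341%
β_Orrin = ρ·σ_i/σ_m = 0.296 × 36.05 / 20.03 = 0.5327
E(R_Orrin) = R_f + β × MRP = 1.0341% + 0.5327 × 8.1381% = 5.37%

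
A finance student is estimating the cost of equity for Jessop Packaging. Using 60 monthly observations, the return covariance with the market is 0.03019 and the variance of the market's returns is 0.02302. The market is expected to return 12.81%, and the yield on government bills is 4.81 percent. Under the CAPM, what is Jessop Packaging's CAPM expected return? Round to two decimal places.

β = Cov(R_i, R_m) / Var(R_m) = 0.03019 / 0.02302 = 1.3115
MRP = 12.81% − 4.81% = 8.00%
E(R) = R_f + β × MRP = 4.81% + 1.3115 × 8.00% = 15.30%

15.30%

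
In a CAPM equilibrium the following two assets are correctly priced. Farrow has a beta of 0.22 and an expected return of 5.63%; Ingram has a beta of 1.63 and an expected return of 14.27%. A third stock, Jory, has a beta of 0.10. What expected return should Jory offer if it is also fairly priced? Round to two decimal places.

MRP (SML slope) = (14.27% − 5.63%) / (1.63 − 0.22) = 8.64% / 1.41 = 6.1277%
R_f (intercept) = 5.63% − 0.22 × 6.1277% = 4.2819%
E(R_Jory) = R_f + β × MRP = 4.2819% + 0.10 × 6.1277% = 4.89%

4.89%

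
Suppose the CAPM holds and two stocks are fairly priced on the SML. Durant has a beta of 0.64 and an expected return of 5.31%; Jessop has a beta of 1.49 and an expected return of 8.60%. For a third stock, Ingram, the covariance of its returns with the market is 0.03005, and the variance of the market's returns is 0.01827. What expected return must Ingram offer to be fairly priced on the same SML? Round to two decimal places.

9.20%

MRP = (8.60% − 5.31%) / (1.49 − 0.64) = 3.8706%
R_f = 5.31% − 0.64 × 3.8706% = 2.8328%
β_Ingram = Cov / Var(R_m) = 0.03005 / 0.01827 = 1.6448
E(R_Ingram) = R_f + β × MRP = 2.8328% + 1.6448 × 3.8706% = 9.20%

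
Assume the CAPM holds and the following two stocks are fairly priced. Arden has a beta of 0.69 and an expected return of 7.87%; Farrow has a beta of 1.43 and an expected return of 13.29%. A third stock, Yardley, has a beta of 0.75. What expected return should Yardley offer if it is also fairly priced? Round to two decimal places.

8.31%

MRP (SML slope) = (13.29% − 7.87%) / (1.43 − 0.69) = 5.42% / 0.74 = 7.3243%
R_f (intercept) = 7.87% − 0.69 × 7.3243% = 2.8162%
E(R_Yardley) = R_f + β × MRP = 2.8162% + 0.75 × 7.3243% = 8.31%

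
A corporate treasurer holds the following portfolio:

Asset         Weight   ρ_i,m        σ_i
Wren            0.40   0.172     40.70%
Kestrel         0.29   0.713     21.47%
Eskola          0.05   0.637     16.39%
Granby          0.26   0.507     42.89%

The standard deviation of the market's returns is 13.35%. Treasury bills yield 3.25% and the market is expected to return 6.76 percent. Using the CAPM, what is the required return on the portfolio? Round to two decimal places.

β_Wren = 0.172 × 40.70% / 13.35% = 0.5244
β_Kestrel = 0.713 × 21.47% / 13.35% = 1.1467
β_Eskola = 0.637 × 16.39% / 13.35% = 0.7821
β_Granby = 0.507 × 42.89% / 13.35% = 1.6289
β_P = Σ w_i β_i = 0.40×0.5244 + 0.29×1.1467 + 0.05×0.7821 + 0.26×1.6289 = 1.0049
MRP = 6.76% − 3.25% = 3.51%
E(R_P) = R_f + β_P × MRP = 3.25% + 1.0049 × 3.51% = 6.78%

6.78%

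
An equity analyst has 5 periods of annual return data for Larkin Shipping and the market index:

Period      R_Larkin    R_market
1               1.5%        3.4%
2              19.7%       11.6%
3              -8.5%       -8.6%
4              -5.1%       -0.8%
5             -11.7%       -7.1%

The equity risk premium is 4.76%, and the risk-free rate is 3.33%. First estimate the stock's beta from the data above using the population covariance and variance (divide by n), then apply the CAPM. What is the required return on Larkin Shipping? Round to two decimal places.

10.23%

Mean R_i = (1.5 + 19.7 − 8.5 − 5.1 − 11.7) / 5 = -0.8200%
Mean R_m = (3.4 + 11.6 − 8.6 − 0.8 − 7.1) / 5 = -0.3000%
Σ(R_i − R̄_i)(R_m − R̄_m) = 392.6400  ⇒  Cov = 392.6400 / 5 = 78.5280
Σ(R_m − R̄_m)² = 270.6800  ⇒  Var(R_m) = 270.6800 / 5 = 54.1360
β = Cov / Var(R_m) = 78.5280 / 54.1360 = 1.4506
E(R) = R_f + β × MRP = 3.33% + 1.4506 × 4.76% = 10.23%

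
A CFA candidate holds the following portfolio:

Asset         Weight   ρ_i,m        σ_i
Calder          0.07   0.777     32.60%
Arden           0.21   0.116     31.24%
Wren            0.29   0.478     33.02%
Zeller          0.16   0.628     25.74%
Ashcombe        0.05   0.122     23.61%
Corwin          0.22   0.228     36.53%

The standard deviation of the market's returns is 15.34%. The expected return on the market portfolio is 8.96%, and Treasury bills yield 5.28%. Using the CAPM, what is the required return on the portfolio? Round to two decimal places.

8.08%

β_Calder = 0.777 × 32.60% / 15.34% = 1.6513
β_Arden = 0.116 × 31.24% / 15.34% = 0.2362
β_Wren = 0.478 × 33.02% / 15.34% = 1.0289
β_Zeller = 0.628 × 25.74% / 15.34% = 1.0538
β_Ashcombe = 0.122 × 23.61% / 15.34% = 0.1878
β_Corwin = 0.228 × 36.53% / 15.34% = 0.5429
β_P = Σ w_i β_i = 0.07×1.6513 + 0.21×0.2362 + 0.29×1.0289 + 0.16×1.0538 + 0.05×0.1878 + 0.22×0.5429 = 0.7610
MRP = 8.96% − 5.28% = 3.68%
E(R_P) = R_f + β_P × MRP = 5.28% + 0.7610 × 3.68% = 8.08%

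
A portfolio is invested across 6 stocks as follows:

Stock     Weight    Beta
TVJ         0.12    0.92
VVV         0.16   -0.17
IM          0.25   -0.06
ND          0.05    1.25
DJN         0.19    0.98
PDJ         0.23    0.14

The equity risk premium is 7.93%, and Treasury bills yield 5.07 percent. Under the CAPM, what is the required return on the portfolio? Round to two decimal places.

β_P = Σ w_i β_i = 0.12×0.92 + 0.16×-0.17 + 0.25×-0.06 + 0.05×1.25 + 0.19×0.98 + 0.23×0.14 = 0.3491
E(R_P) = R_f + β_P × MRP = 5.07% + 0.3491 × 7.93% = 7.84%

7.84%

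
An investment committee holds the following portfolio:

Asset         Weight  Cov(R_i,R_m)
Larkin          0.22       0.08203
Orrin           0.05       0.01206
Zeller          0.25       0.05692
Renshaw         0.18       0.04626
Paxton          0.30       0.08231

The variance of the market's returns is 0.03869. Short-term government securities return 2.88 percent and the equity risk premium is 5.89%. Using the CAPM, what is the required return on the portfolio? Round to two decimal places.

β_Larkin = 0.08203 / 0.03869 = 2.1202
β_Orrin = 0.01206 / 0.03869 = 0.3117
β_Zeller = 0.05692 / 0.03869 = 1.4712
β_Renshaw = 0.04626 / 0.03869 = 1.1957
β_Paxton = 0.08231 / 0.03869 = 2.1274
β_P = Σ w_i β_i = 0.22×2.1202 + 0.05×0.3117 + 0.25×1.4712 + 0.18×1.1957 + 0.30×2.1274 = 1.7033
E(R_P) = R_f + β_P × MRP = 2.88% + 1.7033 × 5.89% = 12.91%

12.91%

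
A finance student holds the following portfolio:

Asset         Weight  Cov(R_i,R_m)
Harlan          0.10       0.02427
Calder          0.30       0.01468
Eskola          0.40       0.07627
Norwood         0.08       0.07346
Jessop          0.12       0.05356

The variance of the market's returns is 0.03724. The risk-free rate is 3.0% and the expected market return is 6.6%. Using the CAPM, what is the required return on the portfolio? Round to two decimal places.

7.80%

β_Harlan = 0.02427 / 0.03724 = 0.6517
β_Calder = 0.01468 / 0.03724 = 0.3942
β_Eskola = 0.07627 / 0.03724 = 2.0481
β_Norwood = 0.07346 / 0.03724 = 1.9726
β_Jessop = 0.05356 / 0.03724 = 1.4382
β_P = Σ w_i β_i = 0.10×0.6517 + 0.30×0.3942 + 0.40×2.0481 + 0.08×1.9726 + 0.12×1.4382 = 1.3331
MRP = 6.6% − 3.0% = 3.60%
E(R_P) = R_f + β_P × MRP = 3.0% + 1.3331 × 3.6% = 7.80%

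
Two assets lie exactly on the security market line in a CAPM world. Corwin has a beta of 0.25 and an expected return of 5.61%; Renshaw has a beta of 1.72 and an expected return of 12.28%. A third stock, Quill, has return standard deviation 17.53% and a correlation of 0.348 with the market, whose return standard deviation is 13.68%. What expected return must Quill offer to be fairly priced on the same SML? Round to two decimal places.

MRP = (12.28% − 5.61%) / (1.72 − 0.25) = 4.5374%
R_f = 5.61% − 0.25 × 4.5374% = 4.4757%
β_Quill = ρ·σ_i/σ_m = 0.348 × 17.53 / 13.68 = 0.4459
E(R_Quill) = R_f + β × MRP = 4.4757% + 0.4459 × 4.5374% = 6.50%

6.50%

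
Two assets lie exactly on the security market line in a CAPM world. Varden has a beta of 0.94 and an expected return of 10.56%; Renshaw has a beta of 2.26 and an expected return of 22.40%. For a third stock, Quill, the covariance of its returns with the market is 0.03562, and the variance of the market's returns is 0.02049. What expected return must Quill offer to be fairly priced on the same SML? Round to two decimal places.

MRP = (22.40% − 10.56%) / (2.26 − 0.94) = 8.9697%
R_f = 10.56% − 0.94 × 8.9697% = 2.1285%
β_Quill = Cov / Var(R_m) = 0.03562 / 0.02049 = 1.7384
E(R_Quill) = R_f + β × MRP = 2.1285% + 1.7384 × 8.9697% = 17.72%

17.72%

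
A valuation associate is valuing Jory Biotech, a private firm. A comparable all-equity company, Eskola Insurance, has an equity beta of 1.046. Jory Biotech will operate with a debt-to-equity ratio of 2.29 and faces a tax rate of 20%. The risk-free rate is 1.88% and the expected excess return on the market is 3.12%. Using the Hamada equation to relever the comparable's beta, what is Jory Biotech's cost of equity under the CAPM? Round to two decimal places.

β_L = β_U × [1 + (1 − t)(D/E)] = 1.046 × [1 + (1 − 0.20) × 2.29]
    = 1.046 × [1 + 0.80 × 2.29] = 1.046 × 2.8320 = 2.9623
E(R) = R_f + β_L × MRP = 1.88% + 2.9623 × 3.12% = 11.12%

11.12%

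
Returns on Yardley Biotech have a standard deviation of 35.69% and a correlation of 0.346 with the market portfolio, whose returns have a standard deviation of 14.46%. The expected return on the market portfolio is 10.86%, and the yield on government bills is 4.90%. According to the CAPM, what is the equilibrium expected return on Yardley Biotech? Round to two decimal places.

9.99%

β = ρ × σ_i / σ_m = 0.346 × 35.69% / 14.46% = 0.8540
MRP = 10.86% − 4.90% = 5.96%
E(R) = 4.90% + 0.8540 × 5.96% = 9.99%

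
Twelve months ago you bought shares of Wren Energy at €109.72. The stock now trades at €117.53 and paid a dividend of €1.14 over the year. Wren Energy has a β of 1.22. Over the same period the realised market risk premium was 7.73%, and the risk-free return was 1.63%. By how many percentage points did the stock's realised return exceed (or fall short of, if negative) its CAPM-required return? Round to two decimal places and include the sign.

-2.90%

Realised HPR = (P1 + D1 − P0) / P0 = (117.53 + 1.14 − 109.72) / 109.72 = 8.95 / 109.72 = 8.1571%
CAPM required = R_f + β·MRP = 1.63% + 1.22 × 7.73% = 11.0606%
α = realised − required = 8.1571% − 11.0606% = -2.90%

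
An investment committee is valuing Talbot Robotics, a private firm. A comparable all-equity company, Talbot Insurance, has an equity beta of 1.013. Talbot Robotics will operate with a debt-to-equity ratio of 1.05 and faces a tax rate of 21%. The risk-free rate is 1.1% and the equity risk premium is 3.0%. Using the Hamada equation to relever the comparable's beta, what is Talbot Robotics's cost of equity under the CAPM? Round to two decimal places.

β_L = β_U × [1 + (1 − t)(D/E)] = 1.013 × [1 + (1 − 0.21) × 1.05]
    = 1.013 × [1 + 0.79 × 1.05] = 1.013 × 1.8295 = 1.8533
E(R) = R_f + β_L × MRP = 1.1% + 1.8533 × 3.0% = 6.66%

6.66%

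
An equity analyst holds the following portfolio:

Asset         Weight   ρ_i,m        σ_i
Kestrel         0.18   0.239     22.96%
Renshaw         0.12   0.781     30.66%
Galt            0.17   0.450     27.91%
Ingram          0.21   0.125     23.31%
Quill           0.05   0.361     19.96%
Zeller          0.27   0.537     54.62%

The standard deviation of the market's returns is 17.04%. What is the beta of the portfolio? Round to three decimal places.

0.874

β_Kestrel = 0.239 × 22.96% / 17.04% = 0.3220
β_Renshaw = 0.781 × 30.66% / 17.04% = 1.4053
β_Galt = 0.450 × 27.91% / 17.04% = 0.7371
β_Ingram = 0.125 × 23.31% / 17.04% = 0.1710
β_Quill = 0.361 × 19.96% / 17.04% = 0.4229
β_Zeller = 0.537 × 54.62% / 17.04% = 1.7213
β_P = Σ w_i β_i = 0.18×0.3220 + 0.12×1.4053 + 0.17×0.7371 + 0.21×0.1710 + 0.05×0.4229 + 0.27×1.7213 = 0.8737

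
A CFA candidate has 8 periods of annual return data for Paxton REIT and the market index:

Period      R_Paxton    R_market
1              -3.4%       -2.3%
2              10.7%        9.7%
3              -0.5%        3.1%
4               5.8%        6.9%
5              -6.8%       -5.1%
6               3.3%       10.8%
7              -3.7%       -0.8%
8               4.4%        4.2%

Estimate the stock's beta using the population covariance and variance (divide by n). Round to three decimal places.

Mean R_i = (-3.4 + 10.7 − 0.5 + 5.8 − 6.8 + 3.3 − 3.7 + 4.4) / 8 = 1.2250%
Mean R_m = (-2.3 + 9.7 + 3.1 + 6.9 − 5.1 + 10.8 − 0.8 + 4.2) / 8 = 3.3125%
Σ(R_i − R̄_i)(R_m − R̄_m) = 209.3775  ⇒  Cov = 209.3775 / 8 = 26.1722
Σ(R_m − R̄_m)² = 229.7488  ⇒  Var(R_m) = 229.7488 / 8 = 28.7186
β = Cov / Var(R_m) = 26.1722 / 28.7186 = 0.9113

0.911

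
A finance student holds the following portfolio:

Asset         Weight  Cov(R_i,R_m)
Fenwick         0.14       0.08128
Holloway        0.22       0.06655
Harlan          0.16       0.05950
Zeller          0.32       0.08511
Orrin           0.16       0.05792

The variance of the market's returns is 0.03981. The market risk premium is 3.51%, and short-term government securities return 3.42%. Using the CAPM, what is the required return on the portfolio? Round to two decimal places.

β_Fenwick = 0.08128 / 0.03981 = 2.0417
β_Holloway = 0.06655 / 0.03981 = 1.6717
β_Harlan = 0.05950 / 0.03981 = 1.4946
β_Zeller = 0.08511 / 0.03981 = 2.1379
β_Orrin = 0.05792 / 0.03981 = 1.4549
β_P = Σ w_i β_i = 0.14×2.0417 + 0.22×1.6717 + 0.16×1.4946 + 0.32×2.1379 + 0.16×1.4549 = 1.8097
E(R_P) = R_f + β_P × MRP = 3.42% + 1.8097 × 3.51% = 9.77%

9.77%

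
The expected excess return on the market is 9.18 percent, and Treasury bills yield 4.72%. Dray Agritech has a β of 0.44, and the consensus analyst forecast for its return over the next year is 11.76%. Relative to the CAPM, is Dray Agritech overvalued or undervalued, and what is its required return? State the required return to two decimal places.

Undervalued; required return 8.76%

Required return = R_f + β·MRP = 4.72% + 0.44 × 9.18% = 8.76%
Forecast 11.76% > required 8.76% → the stock plots above the SML → undervalued.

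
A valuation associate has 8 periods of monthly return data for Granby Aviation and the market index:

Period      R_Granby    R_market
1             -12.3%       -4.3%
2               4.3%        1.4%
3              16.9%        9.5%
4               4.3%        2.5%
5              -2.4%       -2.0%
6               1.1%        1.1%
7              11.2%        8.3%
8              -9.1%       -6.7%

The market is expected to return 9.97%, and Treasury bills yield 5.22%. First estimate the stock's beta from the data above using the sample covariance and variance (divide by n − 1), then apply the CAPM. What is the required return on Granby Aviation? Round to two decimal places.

Mean R_i = (-12.3 + 4.3 + 16.9 + 4.3 − 2.4 + 1.1 + 11.2 − 9.1) / 8 = 1.7500%
Mean R_m = (-4.3 + 1.4 + 9.5 + 2.5 − 2.0 + 1.1 + 8.3 − 6.7) / 8 = 1.2250%
Σ(R_i − R̄_i)(R_m − R̄_m) = 373.0000  ⇒  Cov = 373.0000 / 7 = 53.2857
Σ(R_m − R̄_m)² = 223.9350  ⇒  Var(R_m) = 223.9350 / 7 = 31.9907
β = Cov / Var(R_m) = 53.2857 / 31.9907 = 1.6657
MRP = 9.97% − 5.22% = 4.75%
E(R) = R_f + β × MRP = 5.22% + 1.6657 × 4.75% = 13.13%

13.13%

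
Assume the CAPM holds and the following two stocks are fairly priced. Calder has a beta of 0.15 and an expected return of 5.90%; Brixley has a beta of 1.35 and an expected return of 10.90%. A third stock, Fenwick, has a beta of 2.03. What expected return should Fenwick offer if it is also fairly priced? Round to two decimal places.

MRP (SML slope) = (10.90% − 5.90%) / (1.35 − 0.15) = 5.00% / 1.20 = 4.1667%
R_f (intercept) = 5.90% − 0.15 × 4.1667% = 5.2750%
E(R_Fenwick) = R_f + β × MRP = 5.2750% + 2.03 × 4.1667% = 13.73%

13.73%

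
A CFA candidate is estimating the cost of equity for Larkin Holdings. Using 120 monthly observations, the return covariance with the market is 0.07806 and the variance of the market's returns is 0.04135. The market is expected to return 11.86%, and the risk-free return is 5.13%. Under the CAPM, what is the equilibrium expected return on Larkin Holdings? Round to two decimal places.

17.83%

β = Cov(R_i, R_m) / Var(R_m) = 0.07806 / 0.04135 = 1.8878
MRP = 11.86% − 5.13% = 6.73%
E(R) = R_f + β × MRP = 5.13% + 1.8878 × 6.73% = 17.83%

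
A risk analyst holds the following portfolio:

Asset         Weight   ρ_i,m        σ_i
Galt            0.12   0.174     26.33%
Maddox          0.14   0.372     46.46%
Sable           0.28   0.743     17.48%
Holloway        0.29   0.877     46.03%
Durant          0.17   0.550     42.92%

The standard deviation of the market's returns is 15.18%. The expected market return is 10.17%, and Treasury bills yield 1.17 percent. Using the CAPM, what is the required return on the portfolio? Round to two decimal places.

14.41%

β_Galt = 0.174 × 26.33% / 15.18% = 0.3018
β_Maddox = 0.372 × 46.46% / 15.18% = 1.1385
β_Sable = 0.743 × 17.48% / 15.18% = 0.8556
β_Holloway = 0.877 × 46.03% / 15.18% = 2.6593
β_Durant = 0.550 × 42.92% / 15.18% = 1.5551
β_P = Σ w_i β_i = 0.12×0.3018 + 0.14×1.1385 + 0.28×0.8556 + 0.29×2.6593 + 0.17×1.5551 = 1.4707
MRP = 10.17% − 1.17% = 9.00%
E(R_P) = R_f + β_P × MRP = 1.17% + 1.4707 × 9.00% = 14.41%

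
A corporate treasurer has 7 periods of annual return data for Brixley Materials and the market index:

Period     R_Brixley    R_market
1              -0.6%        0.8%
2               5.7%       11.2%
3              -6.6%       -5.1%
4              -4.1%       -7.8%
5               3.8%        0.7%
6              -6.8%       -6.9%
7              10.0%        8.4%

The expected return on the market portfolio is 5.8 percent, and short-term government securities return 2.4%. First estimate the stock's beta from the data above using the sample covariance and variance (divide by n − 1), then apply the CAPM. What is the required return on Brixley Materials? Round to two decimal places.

Mean R_i = (-0.6 + 5.7 − 6.6 − 4.1 + 3.8 − 6.8 + 10.0) / 7 = 0.2000%
Mean R_m = (0.8 + 11.2 − 5.1 − 7.8 + 0.7 − 6.9 + 8.4) / 7 = 0.1857%
Σ(R_i − R̄_i)(R_m − R̄_m) = 262.3200  ⇒  Cov = 262.3200 / 6 = 43.7200
Σ(R_m − R̄_m)² = 331.3486  ⇒  Var(R_m) = 331.3486 / 6 = 55.2248
β = Cov / Var(R_m) = 43.7200 / 55.2248 = 0.7917
MRP = 5.8% − 2.4% = 3.40%
E(R) = R_f + β × MRP = 2.4% + 0.7917 × 3.4% = 5.09%

5.09%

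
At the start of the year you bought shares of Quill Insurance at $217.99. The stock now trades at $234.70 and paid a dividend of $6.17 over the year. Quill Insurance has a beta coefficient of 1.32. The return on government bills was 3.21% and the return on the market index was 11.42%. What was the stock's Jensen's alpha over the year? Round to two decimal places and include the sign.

Realised HPR = (P1 + D1 − P0) / P0 = (234.70 + 6.17 − 217.99) / 217.99 = 22.88 / 217.99 = 10.4959%
MRP = 11.42% − 3.21% = 8.21%
CAPM required = R_f + β·MRP = 3.21% + 1.32 × 8.21% = 14.0472%
α = realised − required = 10.4959% − 14.0472% = -3.55%

-3.55%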